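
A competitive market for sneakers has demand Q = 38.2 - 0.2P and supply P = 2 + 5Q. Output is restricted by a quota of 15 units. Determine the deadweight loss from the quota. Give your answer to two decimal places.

Rewriting demand in inverse form: P = 191 - 5Q.
Unrestricted equilibrium: Q* = (191 - 2)/(5 + 5) = 18.9.
At Q = 15 the demand price is 191 - 5(15) = 116 and the supply price is 2 + 5(15) = 77.
Deadweight loss is the triangle between the curves from 15 to 18.9: (1/2)(116 - 77)(18.9 - 15) = 76.05.

76.05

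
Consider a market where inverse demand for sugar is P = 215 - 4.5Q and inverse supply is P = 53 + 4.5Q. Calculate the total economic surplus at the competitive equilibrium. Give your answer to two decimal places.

Setting demand equal to supply, 162 = 9Q, so Q* = 18 and P* = 134.
Total surplus is the full triangle between the curves from 0 to Q*: (1/2)(18)(215 - 53) = 1458.

1458.00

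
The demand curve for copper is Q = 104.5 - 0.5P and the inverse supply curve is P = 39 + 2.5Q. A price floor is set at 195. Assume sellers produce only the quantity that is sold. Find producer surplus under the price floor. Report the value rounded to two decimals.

1030.75

Rewriting demand in inverse form: P = 209 - 2Q.
Without the control, 209 - 2Q = 39 + 2.5Q so Q* = 37.7778 and P* = 133.4444.
At P = 195, buyers demand (209 - 195)/2 = 7 while sellers would supply more, so the quantity traded is 7 at price 195.
The supply price at Q = 7 is 56.5. PS is the trapezoid between 195 and supply over [0, 7]: (1/2)[(195 - 39) + (195 - 56.5)](7) = 1030.75.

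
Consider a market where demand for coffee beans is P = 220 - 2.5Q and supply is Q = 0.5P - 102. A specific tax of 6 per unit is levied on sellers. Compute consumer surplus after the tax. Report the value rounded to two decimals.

6.17

Rewriting supply in inverse form: P = 204 + 2Q.
Without the tax, 220 - 2.5Q = 204 + 2Q so Q* = 3.5556 and P* = 211.1111.
With the tax, sellers need 6 more per unit: 220 - 2.5Q = 204 + 2Q + 6, so Q_t = 2.2222. Buyers pay P_b = 214.4444; sellers receive P_s = P_b - 6 = 208.4444.
Consumer surplus is the triangle under demand above P_b: (1/2)(2.2222)(220 - 214.4444) = 6.1728.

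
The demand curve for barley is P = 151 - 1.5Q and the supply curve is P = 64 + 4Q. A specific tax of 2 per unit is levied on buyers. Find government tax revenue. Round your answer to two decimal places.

30.91

Without the tax, 151 - 1.5Q = 64 + 4Q so Q* = 15.8182 and P* = 127.2727.
With the tax, buyers' net willingness to pay falls by 2: (151 - 2) - 1.5Q = 64 + 4Q, so Q_t = 15.4545. Buyers pay P_b = 127.8182; sellers receive P_s = P_b - 2 = 125.8182.
Revenue is the tax times quantity traded: 2 x 15.4545 = 30.9091.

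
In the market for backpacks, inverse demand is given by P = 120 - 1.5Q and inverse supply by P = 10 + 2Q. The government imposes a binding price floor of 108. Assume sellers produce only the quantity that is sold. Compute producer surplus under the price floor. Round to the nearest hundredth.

720.00

Without the control, 120 - 1.5Q = 10 + 2Q so Q* = 31.4286 and P* = 72.8571.
At P = 108, buyers demand (120 - 108)/1.5 = 8 while sellers would supply more, so the quantity traded is 8 at price 108.
The supply price at Q = 8 is 26. PS is the trapezoid between 108 and supply over [0, 8]: (1/2)[(108 - 10) + (108 - 26)](8) = 720.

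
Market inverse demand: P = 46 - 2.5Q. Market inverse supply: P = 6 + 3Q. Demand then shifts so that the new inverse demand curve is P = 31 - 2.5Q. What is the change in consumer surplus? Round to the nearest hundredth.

Initial equilibrium: Q_0 = 7.2727, P_0 = 27.8182; CS_0 = (1/2)(7.2727)(18.1818) = 66.1157, PS_0 = (1/2)(7.2727)(21.8182) = 79.3388.
New equilibrium: 31 - 2.5Q = 6 + 3Q gives Q_1 = 4.5455, P_1 = 19.6364; CS_1 = 25.8264, PS_1 = 30.9917.
Change in consumer surplus = 25.8264 - 66.1157 = -40.2893.

-40.29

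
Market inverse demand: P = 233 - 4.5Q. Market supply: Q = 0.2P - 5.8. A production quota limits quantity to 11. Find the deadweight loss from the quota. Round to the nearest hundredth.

521.07

Rewriting supply in inverse form: P = 29 + 5Q.
Without the quota, 233 - 4.5Q = 29 + 5Q gives Q* = 21.4737.
At Q = 11 the demand price is 233 - 4.5(11) = 183.5 and the supply price is 29 + 5(11) = 84.
Deadweight loss is the triangle between the curves from 11 to 21.4737: (1/2)(183.5 - 84)(21.4737 - 11) = 521.0658.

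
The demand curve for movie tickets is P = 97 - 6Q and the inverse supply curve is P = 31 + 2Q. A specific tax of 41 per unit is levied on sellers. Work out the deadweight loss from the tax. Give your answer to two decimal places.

Without the tax, 97 - 6Q = 31 + 2Q so Q* = 8.25 and P* = 47.5.
With the tax, sellers need 41 more per unit: 97 - 6Q = 31 + 2Q + 41, so Q_t = 3.125. Buyers pay P_b = 78.25; sellers receive P_s = P_b - 41 = 37.25.
The welfare triangle lost has base Q* - Q_t = 5.125 and height t = 41, so DWL = (1/2)(5.125)(41) = 105.0625.

105.06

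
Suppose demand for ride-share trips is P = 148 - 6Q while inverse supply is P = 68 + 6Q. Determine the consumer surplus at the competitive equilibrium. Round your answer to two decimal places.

Equilibrium: 148 - 6Q = 68 + 6Q, so Q* = 6.6667 and P* = 108.
The demand choke price is 148, so CS = (1/2)(Q*)(148 - P*) = (1/2)(6.6667)(40) = 133.3333.

133.33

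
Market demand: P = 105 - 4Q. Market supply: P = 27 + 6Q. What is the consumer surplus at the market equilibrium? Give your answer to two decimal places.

Set 105 - 4Q = 27 + 6Q, which gives 78 = 10Q, so Q* = 7.8 and P* = 105 - 4(7.8) = 73.8.
Consumer surplus is the triangle under demand above P*: (1/2)(7.8)(105 - 73.8) = (1/2)(7.8)(31.2) = 121.68.

121.68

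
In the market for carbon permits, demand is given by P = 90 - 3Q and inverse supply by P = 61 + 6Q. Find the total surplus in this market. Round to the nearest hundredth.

46.72

Setting demand equal to supply, 29 = 9Q, so Q* = 3.2222 and P* = 80.3333.
CS = (1/2)(3.2222)(9.6667) = 15.5741 and PS = (1/2)(3.2222)(19.3333) = 31.1481, so total surplus = 46.7222.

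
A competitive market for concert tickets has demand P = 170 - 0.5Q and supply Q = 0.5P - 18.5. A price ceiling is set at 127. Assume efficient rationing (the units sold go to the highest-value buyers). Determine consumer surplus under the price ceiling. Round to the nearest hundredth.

1428.75

Rewriting supply in inverse form: P = 37 + 2Q.
Free-market equilibrium: 170 - 0.5Q = 37 + 2Q gives Q* = 53.2, P* = 143.4.
At the ceiling price 127, quantity supplied is (127 - 37)/2 = 45; supply is the short side, so Q = 45 trades at P = 127.
The demand price at Q = 45 is 147.5. CS is the trapezoid between demand and 127 over [0, 45]: (1/2)[(170 - 127) + (147.5 - 127)](45) = 1428.75.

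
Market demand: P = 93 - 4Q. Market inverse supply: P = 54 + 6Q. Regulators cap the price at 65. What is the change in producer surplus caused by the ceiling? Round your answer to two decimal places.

-35.55

Without the control, 93 - 4Q = 54 + 6Q so Q* = 3.9 and P* = 77.4.
At P = 65, sellers supply (65 - 54)/6 = 1.8333 while buyers want more, so the quantity traded is 1.8333 at price 65.
PS goes from (1/2)(3.9)(23.4) = 45.63 to 10.0833 (computed as (65 - 54)(1.8333) - (1/2)(6)(1.8333)^2), a change of -35.5467.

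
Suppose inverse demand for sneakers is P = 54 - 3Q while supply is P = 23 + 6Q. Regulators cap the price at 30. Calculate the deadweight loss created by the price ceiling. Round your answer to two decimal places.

23.35

Without the control, 54 - 3Q = 23 + 6Q so Q* = 3.4444 and P* = 43.6667.
At P = 30, sellers supply (30 - 23)/6 = 1.1667 while buyers want more, so the quantity traded is 1.1667 at price 30.
The lost-trades triangle has base Q* - 1.1667 = 2.2778 and height equal to the gap between the curves at Q = 1.1667, which is 50.5 - 30 = 20.5. DWL = (1/2)(2.2778)(20.5) = 23.3472.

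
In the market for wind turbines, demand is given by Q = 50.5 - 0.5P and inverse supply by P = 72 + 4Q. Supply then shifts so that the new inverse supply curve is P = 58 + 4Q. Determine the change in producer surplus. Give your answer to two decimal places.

56.00

Rewriting demand in inverse form: P = 101 - 2Q.
Initial equilibrium: Q_0 = 4.8333, P_0 = 91.3333; CS_0 = (1/2)(4.8333)(9.6667) = 23.3611, PS_0 = (1/2)(4.8333)(19.3333) = 46.7222.
New equilibrium: 101 - 2Q = 58 + 4Q gives Q_1 = 7.1667, P_1 = 86.6667; CS_1 = 51.3611, PS_1 = 102.7222.
Change in producer surplus = 102.7222 - 46.7222 = 56.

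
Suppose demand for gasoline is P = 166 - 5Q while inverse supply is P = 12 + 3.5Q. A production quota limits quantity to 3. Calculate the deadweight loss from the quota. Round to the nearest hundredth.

Without the quota, 166 - 5Q = 12 + 3.5Q gives Q* = 18.1176.
At Q = 3 the demand price is 166 - 5(3) = 151 and the supply price is 12 + 3.5(3) = 22.5.
DWL = (1/2)(gap between curves at 3) x (Q* - 3) = (1/2)(128.5)(15.1176) = 971.3088.

971.31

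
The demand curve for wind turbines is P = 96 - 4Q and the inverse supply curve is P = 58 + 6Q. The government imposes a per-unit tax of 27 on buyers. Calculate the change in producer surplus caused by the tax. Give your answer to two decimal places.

Without the tax, 96 - 4Q = 58 + 6Q so Q* = 3.8 and P* = 80.8.
A tax on buyers shifts demand down by 27: (96 - 27) - 4Q = 58 + 6Q, so Q_t = 1.1. Buyers pay P_b = 91.6; sellers receive P_s = P_b - 27 = 64.6.
Producers lose the trapezoid between P_s and P* out to Q_t plus the triangle from Q_t to Q*: change in PS = 3.63 - 43.32 = -39.69.

-39.69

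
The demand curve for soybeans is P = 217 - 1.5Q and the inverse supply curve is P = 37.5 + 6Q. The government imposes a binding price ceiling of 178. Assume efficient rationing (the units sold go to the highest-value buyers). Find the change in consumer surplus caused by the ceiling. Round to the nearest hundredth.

72.39

Without the control, 217 - 1.5Q = 37.5 + 6Q so Q* = 23.9333 and P* = 181.1.
At P = 178, sellers supply (178 - 37.5)/6 = 23.4167 while buyers want more, so the quantity traded is 23.4167 at price 178.
CS goes from (1/2)(23.9333)(35.9) = 429.6033 to 501.9948 (computed as (217 - 178)(23.4167) - (1/2)(1.5)(23.4167)^2), a change of 72.3915.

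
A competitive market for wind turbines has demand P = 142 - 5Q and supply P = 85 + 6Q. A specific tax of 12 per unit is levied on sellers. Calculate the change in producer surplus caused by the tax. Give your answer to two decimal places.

-30.35

Without the tax, 142 - 5Q = 85 + 6Q so Q* = 5.1818 and P* = 116.0909.
With the tax, sellers need 12 more per unit: 142 - 5Q = 85 + 6Q + 12, so Q_t = 4.0909. Buyers pay P_b = 121.5455; sellers receive P_s = P_b - 12 = 109.5455.
Producers lose the trapezoid between P_s and P* out to Q_t plus the triangle from Q_t to Q*: change in PS = 50.2066 - 80.5537 = -30.3471.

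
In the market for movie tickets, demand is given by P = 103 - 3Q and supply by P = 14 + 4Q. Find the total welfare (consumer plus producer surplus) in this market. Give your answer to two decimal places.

Set 103 - 3Q = 14 + 4Q, which gives 89 = 7Q, so Q* = 12.7143 and P* = 103 - 3(12.7143) = 64.8571.
CS = (1/2)(12.7143)(38.1429) = 242.4796 and PS = (1/2)(12.7143)(50.8571) = 323.3061, so total surplus = 565.7857.

565.79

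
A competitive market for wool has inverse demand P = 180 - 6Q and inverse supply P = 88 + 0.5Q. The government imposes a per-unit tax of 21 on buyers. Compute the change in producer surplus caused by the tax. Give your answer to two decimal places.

Pre-tax equilibrium: 180 - 6Q = 88 + 0.5Q gives Q* = 14.1538, P* = 95.0769.
With the tax, buyers' net willingness to pay falls by 21: (180 - 21) - 6Q = 88 + 0.5Q, so Q_t = 10.9231. Buyers pay P_b = 114.4615; sellers receive P_s = P_b - 21 = 93.4615.
Producers lose the trapezoid between P_s and P* out to Q_t plus the triangle from Q_t to Q*: change in PS = 29.8284 - 50.0828 = -20.2544.

-20.25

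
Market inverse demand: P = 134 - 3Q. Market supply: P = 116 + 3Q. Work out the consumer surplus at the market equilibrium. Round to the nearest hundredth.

13.50

Set 134 - 3Q = 116 + 3Q, which gives 18 = 6Q, so Q* = 3 and P* = 134 - 3(3) = 125.
CS is the area between the demand curve and P* from 0 to Q*: (1/2)(3)(9) = 13.5.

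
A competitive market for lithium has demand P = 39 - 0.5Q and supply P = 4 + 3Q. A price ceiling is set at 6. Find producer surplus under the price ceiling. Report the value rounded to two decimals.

0.67

Without the control, 39 - 0.5Q = 4 + 3Q so Q* = 10 and P* = 34.
At P = 6, sellers supply (6 - 4)/3 = 0.6667 while buyers want more, so the quantity traded is 0.6667 at price 6.
PS is the triangle above supply below 6: (1/2)(0.6667)(6 - 4) = 0.6667.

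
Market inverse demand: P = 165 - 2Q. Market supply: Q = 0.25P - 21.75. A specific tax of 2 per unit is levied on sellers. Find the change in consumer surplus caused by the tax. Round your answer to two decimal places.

-8.56

Rewriting supply in inverse form: P = 87 + 4Q.
Pre-tax equilibrium: 165 - 2Q = 87 + 4Q gives Q* = 13, P* = 139.
A tax on sellers shifts supply up by 2: 165 - 2Q = 87 + 4Q + 2, so Q_t = 12.6667. Buyers pay P_b = 139.6667; sellers receive P_s = P_b - 2 = 137.6667.
CS falls from (1/2)(13)(26) = 169 to (1/2)(12.6667)(25.3333) = 160.4444, a change of -8.5556.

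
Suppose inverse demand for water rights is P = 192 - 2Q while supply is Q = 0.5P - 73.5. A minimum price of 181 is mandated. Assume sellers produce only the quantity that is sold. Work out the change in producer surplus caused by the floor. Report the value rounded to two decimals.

30.19

Rewriting supply in inverse form: P = 147 + 2Q.
Free-market equilibrium: 192 - 2Q = 147 + 2Q gives Q* = 11.25, P* = 169.5.
At the floor price 181, quantity demanded is (192 - 181)/2 = 5.5; demand is the short side, so Q = 5.5 trades at P = 181.
PS goes from (1/2)(11.25)(22.5) = 126.5625 to 156.75 (computed as (181 - 147)(5.5) - (1/2)(2)(5.5)^2), a change of 30.1875.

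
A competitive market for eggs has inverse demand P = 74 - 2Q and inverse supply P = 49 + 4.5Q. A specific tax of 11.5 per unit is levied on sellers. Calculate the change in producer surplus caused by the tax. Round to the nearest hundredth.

-23.58

Without the tax, 74 - 2Q = 49 + 4.5Q so Q* = 3.8462 and P* = 66.3077.
With the tax, sellers need 11.5 more per unit: 74 - 2Q = 49 + 4.5Q + 11.5, so Q_t = 2.0769. Buyers pay P_b = 69.8462; sellers receive P_s = P_b - 11.5 = 58.3462.
Producers lose the trapezoid between P_s and P* out to Q_t plus the triangle from Q_t to Q*: change in PS = 9.7056 - 33.284 = -23.5784.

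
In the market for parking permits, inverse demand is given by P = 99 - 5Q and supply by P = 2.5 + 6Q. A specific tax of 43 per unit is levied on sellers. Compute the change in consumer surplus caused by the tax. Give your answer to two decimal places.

Without the tax, 99 - 5Q = 2.5 + 6Q so Q* = 8.7727 and P* = 55.1364.
A tax on sellers shifts supply up by 43: 99 - 5Q = 2.5 + 6Q + 43, so Q_t = 4.8636. Buyers pay P_b = 74.6818; sellers receive P_s = P_b - 43 = 31.6818.
Consumers lose the trapezoid between P* and P_b out to Q_t plus the triangle from Q_t to Q*: change in CS = 59.1374 - 192.4019 = -133.2645.

-133.26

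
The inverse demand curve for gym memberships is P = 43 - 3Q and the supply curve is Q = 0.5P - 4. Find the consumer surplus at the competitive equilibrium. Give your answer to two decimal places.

Rewriting supply in inverse form: P = 8 + 2Q.
Equilibrium: 43 - 3Q = 8 + 2Q, so Q* = 7 and P* = 22.
Consumer surplus is the triangle under demand above P*: (1/2)(7)(43 - 22) = (1/2)(7)(21) = 73.5.

73.50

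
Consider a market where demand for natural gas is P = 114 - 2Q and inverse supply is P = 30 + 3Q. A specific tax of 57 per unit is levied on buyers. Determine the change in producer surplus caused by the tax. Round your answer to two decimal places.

-379.62

Without the tax, 114 - 2Q = 30 + 3Q so Q* = 16.8 and P* = 80.4.
With the tax, buyers' net willingness to pay falls by 57: (114 - 57) - 2Q = 30 + 3Q, so Q_t = 5.4. Buyers pay P_b = 103.2; sellers receive P_s = P_b - 57 = 46.2.
Producers lose the trapezoid between P_s and P* out to Q_t plus the triangle from Q_t to Q*: change in PS = 43.74 - 423.36 = -379.62.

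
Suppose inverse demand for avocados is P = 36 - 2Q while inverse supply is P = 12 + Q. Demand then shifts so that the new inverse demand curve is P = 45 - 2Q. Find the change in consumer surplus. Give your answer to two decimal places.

Initial equilibrium: Q_0 = 8, P_0 = 20; CS_0 = (1/2)(8)(16) = 64, PS_0 = (1/2)(8)(8) = 32.
New equilibrium: 45 - 2Q = 12 + Q gives Q_1 = 11, P_1 = 23; CS_1 = 121, PS_1 = 60.5.
Change in consumer surplus = 121 - 64 = 57.

57.00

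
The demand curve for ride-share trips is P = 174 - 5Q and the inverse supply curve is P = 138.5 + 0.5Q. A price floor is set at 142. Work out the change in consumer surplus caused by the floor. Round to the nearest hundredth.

-1.75

Without the control, 174 - 5Q = 138.5 + 0.5Q so Q* = 6.4545 and P* = 141.7273.
At P = 142, buyers demand (174 - 142)/5 = 6.4 while sellers would supply more, so the quantity traded is 6.4 at price 142.
CS goes from (1/2)(6.4545)(32.2727) = 104.1529 to 102.4 (computed as (174 - 142)(6.4) - (1/2)(5)(6.4)^2), a change of -1.7529.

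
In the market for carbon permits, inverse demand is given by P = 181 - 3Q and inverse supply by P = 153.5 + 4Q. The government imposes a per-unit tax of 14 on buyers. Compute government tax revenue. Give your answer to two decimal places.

27.00

Without the tax, 181 - 3Q = 153.5 + 4Q so Q* = 3.9286 and P* = 169.2143.
With the tax, buyers' net willingness to pay falls by 14: (181 - 14) - 3Q = 153.5 + 4Q, so Q_t = 1.9286. Buyers pay P_b = 175.2143; sellers receive P_s = P_b - 14 = 161.2143.
Revenue is the tax times quantity traded: 14 x 1.9286 = 27.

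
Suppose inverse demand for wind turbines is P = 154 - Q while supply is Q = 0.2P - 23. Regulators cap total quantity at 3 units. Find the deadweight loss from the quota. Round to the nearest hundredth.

36.75

Rewriting supply in inverse form: P = 115 + 5Q.
Without the quota, 154 - Q = 115 + 5Q gives Q* = 6.5.
At Q = 3 the demand price is 154 - (3) = 151 and the supply price is 115 + 5(3) = 130.
Deadweight loss is the triangle between the curves from 3 to 6.5: (1/2)(151 - 130)(6.5 - 3) = 36.75.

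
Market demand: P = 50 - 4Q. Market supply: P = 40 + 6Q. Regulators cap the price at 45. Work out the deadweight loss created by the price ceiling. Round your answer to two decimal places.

Without the control, 50 - 4Q = 40 + 6Q so Q* = 1 and P* = 46.
At P = 45, sellers supply (45 - 40)/6 = 0.8333 while buyers want more, so the quantity traded is 0.8333 at price 45.
The lost-trades triangle has base Q* - 0.8333 = 0.1667 and height equal to the gap between the curves at Q = 0.8333, which is 46.6667 - 45 = 1.6667. DWL = (1/2)(0.1667)(1.6667) = 0.1389.

0.14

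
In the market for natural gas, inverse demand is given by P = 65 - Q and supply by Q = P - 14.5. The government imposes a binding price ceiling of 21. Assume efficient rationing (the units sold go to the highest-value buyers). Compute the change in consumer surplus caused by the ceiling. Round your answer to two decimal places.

-53.91

Rewriting supply in inverse form: P = 14.5 + Q.
Free-market equilibrium: 65 - Q = 14.5 + Q gives Q* = 25.25, P* = 39.75.
At the ceiling price 21, quantity supplied is (21 - 14.5)/1 = 6.5; supply is the short side, so Q = 6.5 trades at P = 21.
CS goes from (1/2)(25.25)(25.25) = 318.7812 to 264.875 (computed as (65 - 21)(6.5) - (1/2)(1)(6.5)^2), a change of -53.9062.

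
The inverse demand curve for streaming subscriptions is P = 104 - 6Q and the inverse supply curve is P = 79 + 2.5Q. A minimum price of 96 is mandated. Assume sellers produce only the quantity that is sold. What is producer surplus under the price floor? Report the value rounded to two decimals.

Without the control, 104 - 6Q = 79 + 2.5Q so Q* = 2.9412 and P* = 86.3529.
At P = 96, buyers demand (104 - 96)/6 = 1.3333 while sellers would supply more, so the quantity traded is 1.3333 at price 96.
The supply price at Q = 1.3333 is 82.3333. PS is the trapezoid between 96 and supply over [0, 1.3333]: (1/2)[(96 - 79) + (96 - 82.3333)](1.3333) = 20.4444.

20.44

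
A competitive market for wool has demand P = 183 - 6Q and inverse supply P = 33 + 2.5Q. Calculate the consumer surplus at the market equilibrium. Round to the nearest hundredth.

Equilibrium: 183 - 6Q = 33 + 2.5Q, so Q* = 17.6471 and P* = 77.1176.
The demand choke price is 183, so CS = (1/2)(Q*)(183 - P*) = (1/2)(17.6471)(105.8824) = 934.2561.

934.26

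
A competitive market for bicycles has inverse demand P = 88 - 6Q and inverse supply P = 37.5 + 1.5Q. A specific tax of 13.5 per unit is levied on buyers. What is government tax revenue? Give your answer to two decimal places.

Without the tax, 88 - 6Q = 37.5 + 1.5Q so Q* = 6.7333 and P* = 47.6.
A tax on buyers shifts demand down by 13.5: (88 - 13.5) - 6Q = 37.5 + 1.5Q, so Q_t = 4.9333. Buyers pay P_b = 58.4; sellers receive P_s = P_b - 13.5 = 44.9.
Tax revenue = t x Q_t = 13.5 x 4.9333 = 66.6.

66.60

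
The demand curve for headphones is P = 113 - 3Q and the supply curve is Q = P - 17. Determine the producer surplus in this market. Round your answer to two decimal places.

288.00

Rewriting supply in inverse form: P = 17 + Q.
Set 113 - 3Q = 17 + Q, which gives 96 = 4Q, so Q* = 24 and P* = 113 - 3(24) = 41.
Producer surplus is the triangle above supply below P*: (1/2)(24)(41 - 17) = (1/2)(24)(24) = 288.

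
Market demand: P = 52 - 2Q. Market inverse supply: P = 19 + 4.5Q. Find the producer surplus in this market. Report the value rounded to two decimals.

Equilibrium: 52 - 2Q = 19 + 4.5Q, so Q* = 5.0769 and P* = 41.8462.
PS is the area between P* and the supply curve from 0 to Q*: (1/2)(5.0769)(22.8462) = 57.9941.

57.99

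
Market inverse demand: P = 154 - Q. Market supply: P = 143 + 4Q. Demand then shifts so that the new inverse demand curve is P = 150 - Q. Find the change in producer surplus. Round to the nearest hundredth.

-5.76

Initial equilibrium: Q_0 = 2.2, P_0 = 151.8; CS_0 = (1/2)(2.2)(2.2) = 2.42, PS_0 = (1/2)(2.2)(8.8) = 9.68.
New equilibrium: 150 - Q = 143 + 4Q gives Q_1 = 1.4, P_1 = 148.6; CS_1 = 0.98, PS_1 = 3.92.
Change in producer surplus = 3.92 - 9.68 = -5.76.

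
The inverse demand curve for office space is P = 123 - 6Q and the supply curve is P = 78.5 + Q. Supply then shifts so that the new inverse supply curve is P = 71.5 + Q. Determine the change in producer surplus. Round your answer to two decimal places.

6.86

Initial equilibrium: Q_0 = 6.3571, P_0 = 84.8571; CS_0 = (1/2)(6.3571)(38.1429) = 121.2398, PS_0 = (1/2)(6.3571)(6.3571) = 20.2066.
New equilibrium: 123 - 6Q = 71.5 + Q gives Q_1 = 7.3571, P_1 = 78.8571; CS_1 = 162.3827, PS_1 = 27.0638.
Change in producer surplus = 27.0638 - 20.2066 = 6.8571.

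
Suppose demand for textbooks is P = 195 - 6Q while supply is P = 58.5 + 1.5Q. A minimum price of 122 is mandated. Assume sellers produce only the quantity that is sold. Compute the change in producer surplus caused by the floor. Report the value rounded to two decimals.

413.13

Without the control, 195 - 6Q = 58.5 + 1.5Q so Q* = 18.2 and P* = 85.8.
At P = 122, buyers demand (195 - 122)/6 = 12.1667 while sellers would supply more, so the quantity traded is 12.1667 at price 122.
PS goes from (1/2)(18.2)(27.3) = 248.43 to 661.5625 (computed as (122 - 58.5)(12.1667) - (1/2)(1.5)(12.1667)^2), a change of 413.1325.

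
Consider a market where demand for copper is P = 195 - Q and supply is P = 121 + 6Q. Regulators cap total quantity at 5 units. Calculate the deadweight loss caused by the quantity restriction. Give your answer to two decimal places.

108.64

Without the quota, 195 - Q = 121 + 6Q gives Q* = 10.5714.
At Q = 5 the demand price is 195 - (5) = 190 and the supply price is 121 + 6(5) = 151.
Deadweight loss is the triangle between the curves from 5 to 10.5714: (1/2)(190 - 151)(10.5714 - 5) = 108.6429.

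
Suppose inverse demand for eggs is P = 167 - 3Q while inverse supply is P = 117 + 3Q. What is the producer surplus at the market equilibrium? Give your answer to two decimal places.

Set 167 - 3Q = 117 + 3Q, which gives 50 = 6Q, so Q* = 8.3333 and P* = 167 - 3(8.3333) = 142.
PS is the area between P* and the supply curve from 0 to Q*: (1/2)(8.3333)(25) = 104.1667.

104.17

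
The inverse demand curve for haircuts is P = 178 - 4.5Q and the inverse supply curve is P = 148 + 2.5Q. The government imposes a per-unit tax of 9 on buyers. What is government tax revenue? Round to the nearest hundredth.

27.00

Pre-tax equilibrium: 178 - 4.5Q = 148 + 2.5Q gives Q* = 4.2857, P* = 158.7143.
With the tax, buyers' net willingness to pay falls by 9: (178 - 9) - 4.5Q = 148 + 2.5Q, so Q_t = 3. Buyers pay P_b = 164.5; sellers receive P_s = P_b - 9 = 155.5.
Tax revenue = t x Q_t = 9 x 3 = 27.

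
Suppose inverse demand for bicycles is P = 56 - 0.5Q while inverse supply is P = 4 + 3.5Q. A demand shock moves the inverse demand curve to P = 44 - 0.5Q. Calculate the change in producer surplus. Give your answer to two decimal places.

-120.75

Initial equilibrium: Q_0 = 13, P_0 = 49.5; CS_0 = (1/2)(13)(6.5) = 42.25, PS_0 = (1/2)(13)(45.5) = 295.75.
New equilibrium: 44 - 0.5Q = 4 + 3.5Q gives Q_1 = 10, P_1 = 39; CS_1 = 25, PS_1 = 175.
Change in producer surplus = 175 - 295.75 = -120.75.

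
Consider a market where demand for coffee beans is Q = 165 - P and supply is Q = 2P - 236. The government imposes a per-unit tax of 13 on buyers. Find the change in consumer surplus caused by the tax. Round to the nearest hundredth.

-234.00

Rewriting demand in inverse form: P = 165 - Q.
Rewriting supply in inverse form: P = 118 + 0.5Q.
Pre-tax equilibrium: 165 - Q = 118 + 0.5Q gives Q* = 31.3333, P* = 133.6667.
A tax on buyers shifts demand down by 13: (165 - 13) - Q = 118 + 0.5Q, so Q_t = 22.6667. Buyers pay P_b = 142.3333; sellers receive P_s = P_b - 13 = 129.3333.
Consumers lose the trapezoid between P* and P_b out to Q_t plus the triangle from Q_t to Q*: change in CS = 256.8889 - 490.8889 = -234.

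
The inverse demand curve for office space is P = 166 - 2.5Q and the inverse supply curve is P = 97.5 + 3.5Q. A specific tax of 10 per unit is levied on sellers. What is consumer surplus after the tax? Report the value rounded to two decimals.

118.83

Without the tax, 166 - 2.5Q = 97.5 + 3.5Q so Q* = 11.4167 and P* = 137.4583.
A tax on sellers shifts supply up by 10: 166 - 2.5Q = 97.5 + 3.5Q + 10, so Q_t = 9.75. Buyers pay P_b = 141.625; sellers receive P_s = P_b - 10 = 131.625.
CS = (1/2)(Q_t)(166 - P_b) = (1/2)(9.75)(24.375) = 118.8281.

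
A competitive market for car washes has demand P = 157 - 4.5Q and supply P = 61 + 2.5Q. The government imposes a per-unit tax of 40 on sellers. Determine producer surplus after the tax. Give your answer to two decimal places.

80.00

Without the tax, 157 - 4.5Q = 61 + 2.5Q so Q* = 13.7143 and P* = 95.2857.
A tax on sellers shifts supply up by 40: 157 - 4.5Q = 61 + 2.5Q + 40, so Q_t = 8. Buyers pay P_b = 121; sellers receive P_s = P_b - 40 = 81.
Producer surplus is the triangle above supply below P_s: (1/2)(8)(81 - 61) = 80.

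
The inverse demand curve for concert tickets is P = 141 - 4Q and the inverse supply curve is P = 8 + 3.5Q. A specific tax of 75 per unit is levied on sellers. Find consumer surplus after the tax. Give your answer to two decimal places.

Without the tax, 141 - 4Q = 8 + 3.5Q so Q* = 17.7333 and P* = 70.0667.
With the tax, sellers need 75 more per unit: 141 - 4Q = 8 + 3.5Q + 75, so Q_t = 7.7333. Buyers pay P_b = 110.0667; sellers receive P_s = P_b - 75 = 35.0667.
Consumer surplus is the triangle under demand above P_b: (1/2)(7.7333)(141 - 110.0667) = 119.6089.

119.61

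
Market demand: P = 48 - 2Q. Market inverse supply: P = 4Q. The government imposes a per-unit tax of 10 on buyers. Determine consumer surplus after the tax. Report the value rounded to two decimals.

Pre-tax equilibrium: 48 - 2Q = 4Q gives Q* = 8, P* = 32.
A tax on buyers shifts demand down by 10: (48 - 10) - 2Q = 4Q, so Q_t = 6.3333. Buyers pay P_b = 35.3333; sellers receive P_s = P_b - 10 = 25.3333.
Consumer surplus is the triangle under demand above P_b: (1/2)(6.3333)(48 - 35.3333) = 40.1111.

40.11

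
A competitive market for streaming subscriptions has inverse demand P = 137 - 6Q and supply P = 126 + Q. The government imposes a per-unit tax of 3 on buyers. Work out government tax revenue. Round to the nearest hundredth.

3.43

Pre-tax equilibrium: 137 - 6Q = 126 + Q gives Q* = 1.5714, P* = 127.5714.
A tax on buyers shifts demand down by 3: (137 - 3) - 6Q = 126 + Q, so Q_t = 1.1429. Buyers pay P_b = 130.1429; sellers receive P_s = P_b - 3 = 127.1429.
Revenue is the tax times quantity traded: 3 x 1.1429 = 3.4286.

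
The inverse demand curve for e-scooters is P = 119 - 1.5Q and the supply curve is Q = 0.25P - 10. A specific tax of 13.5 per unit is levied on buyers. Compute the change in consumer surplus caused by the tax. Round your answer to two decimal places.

-48.37

Rewriting supply in inverse form: P = 40 + 4Q.
Without the tax, 119 - 1.5Q = 40 + 4Q so Q* = 14.3636 and P* = 97.4545.
With the tax, buyers' net willingness to pay falls by 13.5: (119 - 13.5) - 1.5Q = 40 + 4Q, so Q_t = 11.9091. Buyers pay P_b = 101.1364; sellers receive P_s = P_b - 13.5 = 87.6364.
Consumers lose the trapezoid between P* and P_b out to Q_t plus the triangle from Q_t to Q*: change in CS = 106.3698 - 154.7355 = -48.3657.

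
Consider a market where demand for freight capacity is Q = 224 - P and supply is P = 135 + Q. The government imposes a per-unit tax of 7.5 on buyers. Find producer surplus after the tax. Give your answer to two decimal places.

Rewriting demand in inverse form: P = 224 - Q.
Pre-tax equilibrium: 224 - Q = 135 + Q gives Q* = 44.5, P* = 179.5.
A tax on buyers shifts demand down by 7.5: (224 - 7.5) - Q = 135 + Q, so Q_t = 40.75. Buyers pay P_b = 183.25; sellers receive P_s = P_b - 7.5 = 175.75.
Producer surplus is the triangle above supply below P_s: (1/2)(40.75)(175.75 - 135) = 830.2812.

830.28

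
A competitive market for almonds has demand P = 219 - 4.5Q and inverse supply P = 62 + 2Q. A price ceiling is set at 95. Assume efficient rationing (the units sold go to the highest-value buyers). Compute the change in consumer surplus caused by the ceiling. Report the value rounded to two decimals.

120.77

Free-market equilibrium: 219 - 4.5Q = 62 + 2Q gives Q* = 24.1538, P* = 110.3077.
At the ceiling price 95, quantity supplied is (95 - 62)/2 = 16.5; supply is the short side, so Q = 16.5 trades at P = 95.
CS goes from (1/2)(24.1538)(108.6923) = 1312.6686 to 1433.4375 (computed as (219 - 95)(16.5) - (1/2)(4.5)(16.5)^2), a change of 120.7689.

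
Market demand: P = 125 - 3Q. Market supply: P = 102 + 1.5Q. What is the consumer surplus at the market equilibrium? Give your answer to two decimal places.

39.19

Equilibrium: 125 - 3Q = 102 + 1.5Q, so Q* = 5.1111 and P* = 109.6667.
Consumer surplus is the triangle under demand above P*: (1/2)(5.1111)(125 - 109.6667) = (1/2)(5.1111)(15.3333) = 39.1852.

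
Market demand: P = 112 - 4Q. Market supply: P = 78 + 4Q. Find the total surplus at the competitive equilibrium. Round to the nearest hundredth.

Setting demand equal to supply, 34 = 8Q, so Q* = 4.25 and P* = 95.
Total surplus is the full triangle between the curves from 0 to Q*: (1/2)(4.25)(112 - 78) = 72.25.

72.25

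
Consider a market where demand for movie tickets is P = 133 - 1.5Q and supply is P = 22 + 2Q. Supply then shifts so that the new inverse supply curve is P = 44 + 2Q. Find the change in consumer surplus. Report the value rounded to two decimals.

-269.39

Initial equilibrium: Q_0 = 31.7143, P_0 = 85.4286; CS_0 = (1/2)(31.7143)(47.5714) = 754.3469, PS_0 = (1/2)(31.7143)(63.4286) = 1005.7959.
New equilibrium: 133 - 1.5Q = 44 + 2Q gives Q_1 = 25.4286, P_1 = 94.8571; CS_1 = 484.9592, PS_1 = 646.6122.
Change in consumer surplus = 484.9592 - 754.3469 = -269.3878.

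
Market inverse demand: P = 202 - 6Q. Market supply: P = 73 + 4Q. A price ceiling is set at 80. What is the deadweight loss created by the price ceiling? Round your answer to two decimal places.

621.61

Free-market equilibrium: 202 - 6Q = 73 + 4Q gives Q* = 12.9, P* = 124.6.
At the ceiling price 80, quantity supplied is (80 - 73)/4 = 1.75; supply is the short side, so Q = 1.75 trades at P = 80.
At Q = 1.75 the demand price is 191.5 and the supply price is 80. Deadweight loss is the triangle between the curves from 1.75 to 12.9: (1/2)(191.5 - 80)(12.9 - 1.75) = 621.6125.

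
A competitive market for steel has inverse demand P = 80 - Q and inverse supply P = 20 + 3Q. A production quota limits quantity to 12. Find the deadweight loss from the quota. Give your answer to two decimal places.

Unrestricted equilibrium: Q* = (80 - 20)/(1 + 3) = 15.
At Q = 12 the demand price is 80 - (12) = 68 and the supply price is 20 + 3(12) = 56.
Deadweight loss is the triangle between the curves from 12 to 15: (1/2)(68 - 56)(15 - 12) = 18.

18.00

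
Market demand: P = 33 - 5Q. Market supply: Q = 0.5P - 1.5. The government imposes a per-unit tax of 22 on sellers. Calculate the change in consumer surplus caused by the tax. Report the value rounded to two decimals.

Rewriting supply in inverse form: P = 3 + 2Q.
Without the tax, 33 - 5Q = 3 + 2Q so Q* = 4.2857 and P* = 11.5714.
With the tax, sellers need 22 more per unit: 33 - 5Q = 3 + 2Q + 22, so Q_t = 1.1429. Buyers pay P_b = 27.2857; sellers receive P_s = P_b - 22 = 5.2857.
Consumers lose the trapezoid between P* and P_b out to Q_t plus the triangle from Q_t to Q*: change in CS = 3.2653 - 45.9184 = -42.6531.

-42.65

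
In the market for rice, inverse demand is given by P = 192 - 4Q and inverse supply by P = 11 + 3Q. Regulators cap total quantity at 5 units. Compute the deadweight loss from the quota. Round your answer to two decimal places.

1522.57

Unrestricted equilibrium: Q* = (192 - 11)/(4 + 3) = 25.8571.
At Q = 5 the demand price is 192 - 4(5) = 172 and the supply price is 11 + 3(5) = 26.
Deadweight loss is the triangle between the curves from 5 to 25.8571: (1/2)(172 - 26)(25.8571 - 5) = 1522.5714.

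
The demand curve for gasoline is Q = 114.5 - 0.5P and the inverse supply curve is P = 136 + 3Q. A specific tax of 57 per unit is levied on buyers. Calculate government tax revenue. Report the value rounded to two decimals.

410.40

Rewriting demand in inverse form: P = 229 - 2Q.
Pre-tax equilibrium: 229 - 2Q = 136 + 3Q gives Q* = 18.6, P* = 191.8.
With the tax, buyers' net willingness to pay falls by 57: (229 - 57) - 2Q = 136 + 3Q, so Q_t = 7.2. Buyers pay P_b = 214.6; sellers receive P_s = P_b - 57 = 157.6.
Revenue is the tax times quantity traded: 57 x 7.2 = 410.4.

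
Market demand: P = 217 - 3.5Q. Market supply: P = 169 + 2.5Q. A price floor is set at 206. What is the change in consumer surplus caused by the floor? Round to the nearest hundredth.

-94.71

Free-market equilibrium: 217 - 3.5Q = 169 + 2.5Q gives Q* = 8, P* = 189.
At the floor price 206, quantity demanded is (217 - 206)/3.5 = 3.1429; demand is the short side, so Q = 3.1429 trades at P = 206.
CS goes from (1/2)(8)(28) = 112 to 17.2857 (computed as (217 - 206)(3.1429) - (1/2)(3.5)(3.1429)^2), a change of -94.7143.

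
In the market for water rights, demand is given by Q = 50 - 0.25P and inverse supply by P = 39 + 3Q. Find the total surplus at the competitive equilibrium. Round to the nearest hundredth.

1851.50

Rewriting demand in inverse form: P = 200 - 4Q.
Equilibrium: 200 - 4Q = 39 + 3Q, so Q* = 23 and P* = 108.
Total surplus is the full triangle between the curves from 0 to Q*: (1/2)(23)(200 - 39) = 1851.5.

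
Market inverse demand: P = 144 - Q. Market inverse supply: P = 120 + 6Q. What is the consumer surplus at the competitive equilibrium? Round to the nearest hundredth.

Equilibrium: 144 - Q = 120 + 6Q, so Q* = 3.4286 and P* = 140.5714.
The demand choke price is 144, so CS = (1/2)(Q*)(144 - P*) = (1/2)(3.4286)(3.4286) = 5.8776.

5.88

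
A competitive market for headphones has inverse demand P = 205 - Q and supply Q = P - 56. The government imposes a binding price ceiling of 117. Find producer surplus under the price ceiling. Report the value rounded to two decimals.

1860.50

Rewriting supply in inverse form: P = 56 + Q.
Without the control, 205 - Q = 56 + Q so Q* = 74.5 and P* = 130.5.
At the ceiling price 117, quantity supplied is (117 - 56)/1 = 61; supply is the short side, so Q = 61 trades at P = 117.
PS is the triangle above supply below 117: (1/2)(61)(117 - 56) = 1860.5.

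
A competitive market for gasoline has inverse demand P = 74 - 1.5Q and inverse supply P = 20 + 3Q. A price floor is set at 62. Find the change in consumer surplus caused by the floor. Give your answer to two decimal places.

Without the control, 74 - 1.5Q = 20 + 3Q so Q* = 12 and P* = 56.
At the floor price 62, quantity demanded is (74 - 62)/1.5 = 8; demand is the short side, so Q = 8 trades at P = 62.
CS goes from (1/2)(12)(18) = 108 to 48 (computed as (74 - 62)(8) - (1/2)(1.5)(8)^2), a change of -60.

-60.00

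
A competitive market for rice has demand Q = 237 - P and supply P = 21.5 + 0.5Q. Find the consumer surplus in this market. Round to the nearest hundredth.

Rewriting demand in inverse form: P = 237 - Q.
Equilibrium: 237 - Q = 21.5 + 0.5Q, so Q* = 143.6667 and P* = 93.3333.
Consumer surplus is the triangle under demand above P*: (1/2)(143.6667)(237 - 93.3333) = (1/2)(143.6667)(143.6667) = 10320.0556.

10320.06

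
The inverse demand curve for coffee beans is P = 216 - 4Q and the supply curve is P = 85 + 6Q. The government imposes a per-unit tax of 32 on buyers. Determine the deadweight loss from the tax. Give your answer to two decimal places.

Without the tax, 216 - 4Q = 85 + 6Q so Q* = 13.1 and P* = 163.6.
A tax on buyers shifts demand down by 32: (216 - 32) - 4Q = 85 + 6Q, so Q_t = 9.9. Buyers pay P_b = 176.4; sellers receive P_s = P_b - 32 = 144.4.
The welfare triangle lost has base Q* - Q_t = 3.2 and height t = 32, so DWL = (1/2)(3.2)(32) = 51.2.

51.20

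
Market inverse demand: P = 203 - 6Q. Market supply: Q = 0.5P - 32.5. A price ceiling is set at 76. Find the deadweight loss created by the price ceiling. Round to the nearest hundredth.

Rewriting supply in inverse form: P = 65 + 2Q.
Without the control, 203 - 6Q = 65 + 2Q so Q* = 17.25 and P* = 99.5.
At P = 76, sellers supply (76 - 65)/2 = 5.5 while buyers want more, so the quantity traded is 5.5 at price 76.
The lost-trades triangle has base Q* - 5.5 = 11.75 and height equal to the gap between the curves at Q = 5.5, which is 170 - 76 = 94. DWL = (1/2)(11.75)(94) = 552.25.

552.25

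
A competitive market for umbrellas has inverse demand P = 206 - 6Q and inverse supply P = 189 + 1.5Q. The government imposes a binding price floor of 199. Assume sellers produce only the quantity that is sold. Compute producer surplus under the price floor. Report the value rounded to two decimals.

10.65

Free-market equilibrium: 206 - 6Q = 189 + 1.5Q gives Q* = 2.2667, P* = 192.4.
At the floor price 199, quantity demanded is (206 - 199)/6 = 1.1667; demand is the short side, so Q = 1.1667 trades at P = 199.
The supply price at Q = 1.1667 is 190.75. PS is the trapezoid between 199 and supply over [0, 1.1667]: (1/2)[(199 - 189) + (199 - 190.75)](1.1667) = 10.6458.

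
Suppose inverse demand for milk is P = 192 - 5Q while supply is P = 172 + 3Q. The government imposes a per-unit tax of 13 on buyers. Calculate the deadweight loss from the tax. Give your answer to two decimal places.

Without the tax, 192 - 5Q = 172 + 3Q so Q* = 2.5 and P* = 179.5.
With the tax, buyers' net willingness to pay falls by 13: (192 - 13) - 5Q = 172 + 3Q, so Q_t = 0.875. Buyers pay P_b = 187.625; sellers receive P_s = P_b - 13 = 174.625.
The welfare triangle lost has base Q* - Q_t = 1.625 and height t = 13, so DWL = (1/2)(1.625)(13) = 10.5625.

10.56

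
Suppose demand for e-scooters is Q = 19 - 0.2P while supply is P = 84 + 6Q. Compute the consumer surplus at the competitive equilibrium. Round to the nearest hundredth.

2.50

Rewriting demand in inverse form: P = 95 - 5Q.
Set 95 - 5Q = 84 + 6Q, which gives 11 = 11Q, so Q* = 1 and P* = 95 - 5(1) = 90.
The demand choke price is 95, so CS = (1/2)(Q*)(95 - P*) = (1/2)(1)(5) = 2.5.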